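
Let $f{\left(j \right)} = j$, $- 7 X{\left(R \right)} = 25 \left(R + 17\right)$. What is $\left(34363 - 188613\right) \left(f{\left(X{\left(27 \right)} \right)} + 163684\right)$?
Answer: $- \frac{176568124000}{7} \approx -2.5224 \cdot 10^{10}$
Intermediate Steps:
$X{\left(R \right)} = - \frac{425}{7} - \frac{25 R}{7}$ ($X{\left(R \right)} = - \frac{25 \left(R + 17\right)}{7} = - \frac{25 \left(17 + R\right)}{7} = - \frac{425 + 25 R}{7} = - \frac{425}{7} - \frac{25 R}{7}$)
$\left(34363 - 188613\right) \left(f{\left(X{\left(27 \right)} \right)} + 163684\right) = \left(34363 - 188613\right) \left(\left(- \frac{425}{7} - \frac{675}{7}\right) + 163684\right) = - 154250 \left(- \frac{1100}{7} + 163684\right) = \left(-154250\right) \frac{1144688}{7} = - \frac{176568124000}{7}$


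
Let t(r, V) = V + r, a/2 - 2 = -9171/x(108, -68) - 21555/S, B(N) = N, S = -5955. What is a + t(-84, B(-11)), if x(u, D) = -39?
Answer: 1994969/5161 ≈ 386.55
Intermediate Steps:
a = 2485264/5161 (a = 4 + 2*(-9171/(-39) - 21555/(-5955)) = 4 + 2*(-9171*(-1/39) - 21555*(-1/5955)) = 4 + 2*(3057/13 + 1437/397) = 4 + 2*(1232310/5161) = 4 + 2464620/5161 = 2485264/5161 ≈ 481.55)
a + t(-84, B(-11)) = 2485264/5161 + (-11 - 84) = 2485264/5161 - 95 = 1994969/5161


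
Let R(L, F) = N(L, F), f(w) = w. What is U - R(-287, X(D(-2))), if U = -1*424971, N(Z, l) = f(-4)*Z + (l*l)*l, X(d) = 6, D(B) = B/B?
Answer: -426335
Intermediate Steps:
D(B) = 1
N(Z, l) = l³ - 4*Z (N(Z, l) = -4*Z + (l*l)*l = -4*Z + l²*l = -4*Z + l³ = l³ - 4*Z)
R(L, F) = F³ - 4*L
U = -424971
U - R(-287, X(D(-2))) = -424971 - (6³ - 4*(-287)) = -424971 - (216 + 1148) = -424971 - 1*1364 = -424971 - 1364 = -426335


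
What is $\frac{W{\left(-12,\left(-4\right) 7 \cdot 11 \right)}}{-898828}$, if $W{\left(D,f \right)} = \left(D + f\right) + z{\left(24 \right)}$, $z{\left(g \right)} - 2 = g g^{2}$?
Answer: $- \frac{6753}{449414} \approx -0.015026$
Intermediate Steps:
$z{\left(g \right)} = 2 + g^{3}$ ($z{\left(g \right)} = 2 + g g^{2} = 2 + g^{3}$)
$W{\left(D,f \right)} = 13826 + D + f$ ($W{\left(D,f \right)} = \left(D + f\right) + \left(2 + 24^{3}\right) = \left(D + f\right) + \left(2 + 13824\right) = \left(D + f\right) + 13826 = 13826 + D + f$)
$\frac{W{\left(-12,\left(-4\right) 7 \cdot 11 \right)}}{-898828} = \frac{13826 - 12 + \left(-4\right) 7 \cdot 11}{-898828} = \left(13826 - 12 - 308\right) \left(- \frac{1}{898828}\right) = 13506 \left(- \frac{1}{898828}\right) = - \frac{6753}{449414}$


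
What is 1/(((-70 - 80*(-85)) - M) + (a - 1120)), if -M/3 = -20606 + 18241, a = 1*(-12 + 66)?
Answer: -1/1431 ≈ -0.00069881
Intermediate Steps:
a = 54 (a = 1*54 = 54)
M = 7095 (M = -3*(-20606 + 18241) = -3*(-2365) = 7095)
1/(((-70 - 80*(-85)) - M) + (a - 1120)) = 1/(((-70 - 80*(-85)) - 1*7095) + (54 - 1120)) = 1/(((-70 + 6800) - 7095) - 1066) = 1/((6730 - 7095) - 1066) = 1/(-365 - 1066) = 1/(-1431) = -1/1431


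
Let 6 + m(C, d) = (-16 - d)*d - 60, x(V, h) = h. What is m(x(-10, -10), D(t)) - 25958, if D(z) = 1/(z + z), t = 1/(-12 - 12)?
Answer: -25976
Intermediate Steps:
t = -1/24 (t = 1/(-24) = -1/24 ≈ -0.041667)
D(z) = 1/(2*z)
m(C, d) = -66 + d*(-16 - d) (m(C, d) = -6 + ((-16 - d)*d - 60) = -6 + (d*(-16 - d) - 60) = -6 + (-60 + d*(-16 - d)) = -66 + d*(-16 - d))
m(x(-10, -10), D(t)) - 25958 = (-66 - (1/(2*(-1/24)))² - 8/(-1/24)) - 25958 = (-66 - ((½)*(-24))² - 8*(-24)) - 25958 = (-66 - 1*(-12)² - 16*(-12)) - 25958 = (-66 - 1*144 + 192) - 25958 = (-66 - 144 + 192) - 25958 = -18 - 25958 = -25976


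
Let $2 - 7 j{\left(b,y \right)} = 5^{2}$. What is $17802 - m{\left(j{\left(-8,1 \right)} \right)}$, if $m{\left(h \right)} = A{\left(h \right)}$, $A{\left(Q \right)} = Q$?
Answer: $\frac{124637}{7} \approx 17805.0$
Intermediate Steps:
$j{\left(b,y \right)} = - \frac{23}{7}$ ($j{\left(b,y \right)} = \frac{2}{7} - \frac{5^{2}}{7} = \frac{2}{7} - \frac{25}{7} = - \frac{23}{7}$)
$m{\left(h \right)} = h$
$17802 - m{\left(j{\left(-8,1 \right)} \right)} = 17802 - - \frac{23}{7} = 17802 + \frac{23}{7} = \frac{124637}{7}$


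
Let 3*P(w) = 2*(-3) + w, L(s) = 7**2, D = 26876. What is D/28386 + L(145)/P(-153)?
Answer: 16757/752229 ≈ 0.022276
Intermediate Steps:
L(s) = 49
P(w) = -2 + w/3 (P(w) = (2*(-3) + w)/3 = (-6 + w)/3 = -2 + w/3)
D/28386 + L(145)/P(-153) = 26876/28386 + 49/(-2 + (1/3)*(-153)) = 26876*(1/28386) + 49/(-2 - 51) = 13438/14193 + 49/(-53) = 13438/14193 + 49*(-1/53) = 13438/14193 - 49/53 = 16757/752229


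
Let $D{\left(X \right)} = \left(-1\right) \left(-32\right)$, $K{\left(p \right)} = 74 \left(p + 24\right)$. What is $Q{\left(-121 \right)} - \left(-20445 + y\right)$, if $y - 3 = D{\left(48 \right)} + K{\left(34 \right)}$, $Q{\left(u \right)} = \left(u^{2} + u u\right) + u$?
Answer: $45279$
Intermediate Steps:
$K{\left(p \right)} = 1776 + 74 p$ ($K{\left(p \right)} = 74 \left(24 + p\right) = 1776 + 74 p$)
$D{\left(X \right)} = 32$
$Q{\left(u \right)} = u + 2 u^{2}$ ($Q{\left(u \right)} = \left(u^{2} + u^{2}\right) + u = 2 u^{2} + u = u + 2 u^{2}$)
$y = 4327$ ($y = 3 + \left(32 + \left(1776 + 74 \cdot 34\right)\right) = 3 + \left(32 + \left(1776 + 2516\right)\right) = 3 + \left(32 + 4292\right) = 3 + 4324 = 4327$)
$Q{\left(-121 \right)} - \left(-20445 + y\right) = - 121 \left(1 + 2 \left(-121\right)\right) - \left(-20445 + 4327\right) = - 121 \left(1 - 242\right) - -16118 = \left(-121\right) \left(-241\right) + 16118 = 29161 + 16118 = 45279$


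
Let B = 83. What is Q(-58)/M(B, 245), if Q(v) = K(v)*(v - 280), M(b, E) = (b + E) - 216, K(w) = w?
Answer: 4901/28 ≈ 175.04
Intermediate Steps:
M(b, E) = -216 + E + b (M(b, E) = (E + b) - 216 = -216 + E + b)
Q(v) = v*(-280 + v) (Q(v) = v*(v - 280) = v*(-280 + v))
Q(-58)/M(B, 245) = (-58*(-280 - 58))/(-216 + 245 + 83) = -58*(-338)/112 = 19604*(1/112) = 4901/28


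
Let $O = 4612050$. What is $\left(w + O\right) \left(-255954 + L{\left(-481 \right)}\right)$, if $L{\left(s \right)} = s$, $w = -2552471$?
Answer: $-528148140865$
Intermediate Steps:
$\left(w + O\right) \left(-255954 + L{\left(-481 \right)}\right) = \left(-2552471 + 4612050\right) \left(-255954 - 481\right) = 2059579 \left(-256435\right) = -528148140865$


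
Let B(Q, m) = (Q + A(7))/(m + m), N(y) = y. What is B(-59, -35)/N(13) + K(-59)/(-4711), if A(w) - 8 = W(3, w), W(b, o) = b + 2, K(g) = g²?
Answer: -210786/306215 ≈ -0.68836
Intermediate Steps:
W(b, o) = 2 + b
A(w) = 13 (A(w) = 8 + (2 + 3) = 8 + 5 = 13)
B(Q, m) = (13 + Q)/(2*m) (B(Q, m) = (Q + 13)/(m + m) = (13 + Q)/((2*m)) = (13 + Q)*(1/(2*m)) = (13 + Q)/(2*m))
B(-59, -35)/N(13) + K(-59)/(-4711) = ((½)*(13 - 59)/(-35))/13 + (-59)²/(-4711) = ((½)*(-1/35)*(-46))*(1/13) + 3481*(-1/4711) = (23/35)*(1/13) - 3481/4711 = 23/455 - 3481/4711 = -210786/306215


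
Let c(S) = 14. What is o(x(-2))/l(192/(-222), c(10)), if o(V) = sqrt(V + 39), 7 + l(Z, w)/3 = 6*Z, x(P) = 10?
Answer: -259/1353 ≈ -0.19143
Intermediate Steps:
l(Z, w) = -21 + 18*Z (l(Z, w) = -21 + 3*(6*Z) = -21 + 18*Z)
o(V) = sqrt(39 + V)
o(x(-2))/l(192/(-222), c(10)) = sqrt(39 + 10)/(-21 + 18*(192/(-222))) = sqrt(49)/(-21 + 18*(192*(-1/222))) = 7/(-21 + 18*(-32/37)) = 7/(-21 - 576/37) = 7/(-1353/37) = 7*(-37/1353) = -259/1353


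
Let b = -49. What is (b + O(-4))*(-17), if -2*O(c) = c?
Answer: 799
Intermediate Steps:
O(c) = -c/2
(b + O(-4))*(-17) = (-49 - ½*(-4))*(-17) = (-49 + 2)*(-17) = -47*(-17) = 799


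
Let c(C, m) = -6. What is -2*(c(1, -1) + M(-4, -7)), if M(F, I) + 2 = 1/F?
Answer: 33/2 ≈ 16.500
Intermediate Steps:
M(F, I) = -2 + 1/F
-2*(c(1, -1) + M(-4, -7)) = -2*(-6 + (-2 + 1/(-4))) = -2*(-6 + (-2 - ¼)) = -2*(-6 - 9/4) = -2*(-33/4) = 33/2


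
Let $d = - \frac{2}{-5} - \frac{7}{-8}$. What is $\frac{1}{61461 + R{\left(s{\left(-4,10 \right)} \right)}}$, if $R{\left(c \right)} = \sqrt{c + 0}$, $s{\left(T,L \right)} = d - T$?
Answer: $\frac{2458440}{151098180629} - \frac{2 \sqrt{2110}}{151098180629} \approx 1.627 \cdot 10^{-5}$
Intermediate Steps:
$d = \frac{51}{40}$ ($d = \left(-2\right) \left(- \frac{1}{5}\right) - - \frac{7}{8} = \frac{2}{5} + \frac{7}{8} = \frac{51}{40} \approx 1.275$)
$s{\left(T,L \right)} = \frac{51}{40} - T$
$R{\left(c \right)} = \sqrt{c}$
$\frac{1}{61461 + R{\left(s{\left(-4,10 \right)} \right)}} = \frac{1}{61461 + \sqrt{\frac{51}{40} - -4}} = \frac{1}{61461 + \sqrt{\frac{51}{40} + 4}} = \frac{1}{61461 + \sqrt{\frac{211}{40}}} = \frac{1}{61461 + \frac{\sqrt{2110}}{20}}$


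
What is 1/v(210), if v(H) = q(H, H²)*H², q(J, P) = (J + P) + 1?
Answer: 1/1954115100 ≈ 5.1174e-10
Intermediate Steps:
q(J, P) = 1 + J + P
v(H) = H²*(1 + H + H²) (v(H) = (1 + H + H²)*H² = H²*(1 + H + H²))
1/v(210) = 1/(210²*(1 + 210 + 210²)) = 1/(44100*(1 + 210 + 44100)) = 1/(44100*44311) = 1/1954115100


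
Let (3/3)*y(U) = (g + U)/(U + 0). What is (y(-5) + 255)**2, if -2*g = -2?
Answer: 1635841/25 ≈ 65434.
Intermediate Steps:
g = 1 (g = -1/2*(-2) = 1)
y(U) = (1 + U)/U (y(U) = (1 + U)/(U + 0) = (1 + U)/U)
(y(-5) + 255)**2 = ((1 - 5)/(-5) + 255)**2 = (-1/5*(-4) + 255)**2 = (4/5 + 255)**2 = (1279/5)**2 = 1635841/25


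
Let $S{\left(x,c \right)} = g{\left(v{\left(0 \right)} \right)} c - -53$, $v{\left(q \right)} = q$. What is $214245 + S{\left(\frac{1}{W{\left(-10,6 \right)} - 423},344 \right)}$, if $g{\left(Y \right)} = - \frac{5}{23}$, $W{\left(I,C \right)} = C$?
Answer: $\frac{4927134}{23} \approx 2.1422 \cdot 10^{5}$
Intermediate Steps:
$g{\left(Y \right)} = - \frac{5}{23}$ ($g{\left(Y \right)} = \left(-5\right) \frac{1}{23} = - \frac{5}{23}$)
$S{\left(x,c \right)} = 53 - \frac{5 c}{23}$ ($S{\left(x,c \right)} = - \frac{5 c}{23} - -53 = - \frac{5 c}{23} + 53 = 53 - \frac{5 c}{23}$)
$214245 + S{\left(\frac{1}{W{\left(-10,6 \right)} - 423},344 \right)} = 214245 + \left(53 - \frac{1720}{23}\right) = 214245 - \frac{501}{23} = \frac{4927134}{23}$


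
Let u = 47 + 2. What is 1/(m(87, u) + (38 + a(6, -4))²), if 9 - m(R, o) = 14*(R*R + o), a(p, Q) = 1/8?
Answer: -64/6732127 ≈ -9.5066e-6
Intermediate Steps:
a(p, Q) = ⅛
u = 49
m(R, o) = 9 - 14*o - 14*R² (m(R, o) = 9 - 14*(R*R + o) = 9 - 14*(R² + o) = 9 - 14*(o + R²) = 9 - (14*o + 14*R²) = 9 + (-14*o - 14*R²) = 9 - 14*o - 14*R²)
1/(m(87, u) + (38 + a(6, -4))²) = 1/((9 - 14*49 - 14*87²) + (38 + ⅛)²) = 1/((9 - 686 - 14*7569) + (305/8)²) = 1/((9 - 686 - 105966) + 93025/64) = 1/(-106643 + 93025/64) = 1/(-6732127/64) = -64/6732127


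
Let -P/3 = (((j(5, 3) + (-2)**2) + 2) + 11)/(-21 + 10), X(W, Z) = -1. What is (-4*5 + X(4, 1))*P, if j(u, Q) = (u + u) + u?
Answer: -2016/11 ≈ -183.27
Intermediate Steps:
j(u, Q) = 3*u (j(u, Q) = 2*u + u = 3*u)
P = 96/11 (P = -3*(((3*5 + (-2)**2) + 2) + 11)/(-21 + 10) = -3*(((15 + 4) + 2) + 11)/(-11) = -3*((19 + 2) + 11)*(-1)/11 = -3*(21 + 11)*(-1)/11 = -96*(-1)/11 = -3*(-32/11) = 96/11 ≈ 8.7273)
(-4*5 + X(4, 1))*P = (-4*5 - 1)*(96/11) = (-20 - 1)*(96/11) = -21*96/11 = -2016/11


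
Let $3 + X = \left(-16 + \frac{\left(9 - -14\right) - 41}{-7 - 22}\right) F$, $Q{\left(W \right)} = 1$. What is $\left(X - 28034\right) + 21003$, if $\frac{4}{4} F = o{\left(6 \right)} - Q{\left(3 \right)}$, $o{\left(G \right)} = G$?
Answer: $- \frac{206216}{29} \approx -7110.9$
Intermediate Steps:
$F = 5$ ($F = 6 - 1 = 5$)
$X = - \frac{2317}{29}$ ($X = -3 + \left(-16 + \frac{\left(9 - -14\right) - 41}{-7 - 22}\right) 5 = -3 + \left(-16 + \frac{\left(9 + 14\right) - 41}{-29}\right) 5 = -3 + \left(-16 + \left(23 - 41\right) \left(- \frac{1}{29}\right)\right) 5 = -3 + \left(-16 - - \frac{18}{29}\right) 5 = -3 + \left(-16 + \frac{18}{29}\right) 5 = -3 - \frac{2230}{29} = - \frac{2317}{29} \approx -79.896$)
$\left(X - 28034\right) + 21003 = \left(- \frac{2317}{29} - 28034\right) + 21003 = - \frac{815303}{29} + 21003 = - \frac{206216}{29}$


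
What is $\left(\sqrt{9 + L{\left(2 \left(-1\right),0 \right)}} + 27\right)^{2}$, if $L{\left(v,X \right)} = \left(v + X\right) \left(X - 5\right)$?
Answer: $\left(27 + \sqrt{19}\right)^{2} \approx 983.38$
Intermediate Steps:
$L{\left(v,X \right)} = \left(-5 + X\right) \left(X + v\right)$ ($L{\left(v,X \right)} = \left(X + v\right) \left(-5 + X\right) = \left(-5 + X\right) \left(X + v\right)$)
$\left(\sqrt{9 + L{\left(2 \left(-1\right),0 \right)}} + 27\right)^{2} = \left(\sqrt{9 + \left(0^{2} - 0 - 5 \cdot 2 \left(-1\right) + 0 \cdot 2 \left(-1\right)\right)} + 27\right)^{2} = \left(\sqrt{9 + \left(0 + 0 - -10 + 0 \left(-2\right)\right)} + 27\right)^{2} = \left(\sqrt{9 + \left(0 + 0 + 10 + 0\right)} + 27\right)^{2} = \left(\sqrt{9 + 10} + 27\right)^{2} = \left(\sqrt{19} + 27\right)^{2} = \left(27 + \sqrt{19}\right)^{2}$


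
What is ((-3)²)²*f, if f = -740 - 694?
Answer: -116154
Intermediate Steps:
f = -1434
((-3)²)²*f = ((-3)²)²*(-1434) = 9²*(-1434) = 81*(-1434) = -116154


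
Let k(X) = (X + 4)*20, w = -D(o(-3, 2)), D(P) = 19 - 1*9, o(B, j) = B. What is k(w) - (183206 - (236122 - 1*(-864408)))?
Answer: 917204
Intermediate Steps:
D(P) = 10 (D(P) = 19 - 9 = 10)
w = -10 (w = -1*10 = -10)
k(X) = 80 + 20*X (k(X) = (4 + X)*20 = 80 + 20*X)
k(w) - (183206 - (236122 - 1*(-864408))) = (80 + 20*(-10)) - (183206 - (236122 - 1*(-864408))) = (80 - 200) - (183206 - (236122 + 864408)) = -120 - (183206 - 1*1100530) = -120 - (183206 - 1100530) = -120 - 1*(-917324) = -120 + 917324 = 917204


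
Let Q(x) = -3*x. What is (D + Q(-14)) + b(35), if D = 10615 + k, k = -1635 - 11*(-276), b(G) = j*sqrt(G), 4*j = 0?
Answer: 12058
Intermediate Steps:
j = 0 (j = (1/4)*0 = 0)
b(G) = 0 (b(G) = 0*sqrt(G) = 0)
k = 1401 (k = -1635 + 3036 = 1401)
D = 12016 (D = 10615 + 1401 = 12016)
(D + Q(-14)) + b(35) = (12016 - 3*(-14)) + 0 = (12016 + 42) + 0 = 12058 + 0 = 12058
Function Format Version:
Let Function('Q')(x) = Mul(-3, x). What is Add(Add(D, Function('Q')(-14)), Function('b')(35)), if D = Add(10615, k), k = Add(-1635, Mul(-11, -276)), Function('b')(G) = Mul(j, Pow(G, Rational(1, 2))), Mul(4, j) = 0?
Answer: 12058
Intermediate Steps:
j = 0 (j = Mul(Rational(1, 4), 0) = 0)
Function('b')(G) = 0 (Function('b')(G) = Mul(0, Pow(G, Rational(1, 2))) = 0)
k = 1401 (k = Add(-1635, 3036) = 1401)
D = 12016 (D = Add(10615, 1401) = 12016)
Add(Add(D, Function('Q')(-14)), Function('b')(35)) = Add(Add(12016, Mul(-3, -14)), 0) = Add(Add(12016, 42), 0) = Add(12058, 0) = 12058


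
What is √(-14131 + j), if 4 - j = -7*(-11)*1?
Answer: 2*I*√3551 ≈ 119.18*I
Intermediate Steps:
j = -73 (j = 4 - (-7*(-11)) = 4 - 77 = -73)
√(-14131 + j) = √(-14131 - 73) = √(-14204) = 2*I*√3551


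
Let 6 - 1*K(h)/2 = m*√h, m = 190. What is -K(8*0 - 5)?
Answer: -12 + 380*I*√5 ≈ -12.0 + 849.71*I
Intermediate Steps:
K(h) = 12 - 380*√h
-K(8*0 - 5) = -(12 - 380*√(8*0 - 5)) = -(12 - 380*√(0 - 5)) = -(12 - 380*I*√5) = -12 + 380*I*√5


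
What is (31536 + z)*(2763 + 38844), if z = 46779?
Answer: 3258452205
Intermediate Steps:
(31536 + z)*(2763 + 38844) = (31536 + 46779)*(2763 + 38844) = 78315*41607 = 3258452205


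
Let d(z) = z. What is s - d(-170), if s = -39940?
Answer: -39770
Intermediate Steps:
s - d(-170) = -39940 - 1*(-170) = -39940 + 170 = -39770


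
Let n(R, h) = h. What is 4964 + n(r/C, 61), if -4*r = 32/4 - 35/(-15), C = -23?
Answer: 5025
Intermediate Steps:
r = -31/12 (r = -(32/4 - 35/(-15))/4 = -(32*(¼) - 35*(-1/15))/4 = -(8 + 7/3)/4 = -¼*31/3 = -31/12 ≈ -2.5833)
4964 + n(r/C, 61) = 4964 + 61 = 5025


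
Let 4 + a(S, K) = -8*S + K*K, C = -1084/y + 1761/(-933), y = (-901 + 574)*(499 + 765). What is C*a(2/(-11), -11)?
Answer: -78924798709/353498772 ≈ -223.27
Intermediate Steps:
y = -413328 (y = -327*1264 = -413328)
C = -60571603/32136252 (C = -1084/(-413328) + 1761/(-933) = -1084*(-1/413328) + 1761*(-1/933) = 271/103332 - 587/311 = -60571603/32136252 ≈ -1.8848)
a(S, K) = -4 + K² - 8*S (a(S, K) = -4 + (-8*S + K*K) = -4 + (-8*S + K²) = -4 + (K² - 8*S) = -4 + K² - 8*S)
C*a(2/(-11), -11) = -60571603*(-4 + (-11)² - 16/(-11))/32136252 = -60571603*(-4 + 121 - 16*(-1)/11)/32136252 = -60571603*(-4 + 121 - 8*(-2/11))/32136252 = -60571603*(-4 + 121 + 16/11)/32136252 = -60571603/32136252*1303/11 = -78924798709/353498772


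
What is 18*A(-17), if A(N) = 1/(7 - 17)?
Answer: -9/5 ≈ -1.8000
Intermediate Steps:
A(N) = -⅒ (A(N) = 1/(-10) = -⅒)
18*A(-17) = 18*(-⅒) = -9/5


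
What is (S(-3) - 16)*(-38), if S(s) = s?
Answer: 722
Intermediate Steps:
(S(-3) - 16)*(-38) = (-3 - 16)*(-38) = -19*(-38) = 722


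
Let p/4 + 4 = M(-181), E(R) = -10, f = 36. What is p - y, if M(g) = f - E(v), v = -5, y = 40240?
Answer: -40072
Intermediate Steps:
M(g) = 46 (M(g) = 36 - 1*(-10) = 36 + 10 = 46)
p = 168 (p = -16 + 4*46 = -16 + 184 = 168)
p - y = 168 - 1*40240 = 168 - 40240 = -40072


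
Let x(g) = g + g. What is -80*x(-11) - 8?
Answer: 1752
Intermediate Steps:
x(g) = 2*g
-80*x(-11) - 8 = -160*(-11) - 8 = -80*(-22) - 8 = 1760 - 8 = 1752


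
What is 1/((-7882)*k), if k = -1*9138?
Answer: 1/72025716 ≈ 1.3884e-8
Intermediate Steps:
k = -9138
1/((-7882)*k) = 1/(-7882*(-9138)) = -1/7882*(-1/9138) = 1/72025716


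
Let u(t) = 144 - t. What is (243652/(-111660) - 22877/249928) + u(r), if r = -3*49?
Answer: 2014368899201/6976740120 ≈ 288.73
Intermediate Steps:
r = -147
(243652/(-111660) - 22877/249928) + u(r) = (243652/(-111660) - 22877/249928) + (144 - 1*(-147)) = (243652*(-1/111660) - 22877*1/249928) + (144 + 147) = (-60913/27915 - 22877/249928) + 291 = -15862475719/6976740120 + 291 = 2014368899201/6976740120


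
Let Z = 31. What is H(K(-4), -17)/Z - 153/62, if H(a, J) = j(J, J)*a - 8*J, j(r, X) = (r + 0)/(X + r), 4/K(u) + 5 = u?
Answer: 1067/558 ≈ 1.9122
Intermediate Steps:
K(u) = 4/(-5 + u)
j(r, X) = r/(X + r)
H(a, J) = a/2 - 8*J (H(a, J) = (J/(J + J))*a - 8*J = (J/((2*J)))*a - 8*J = (J*(1/(2*J)))*a - 8*J = a/2 - 8*J)
H(K(-4), -17)/Z - 153/62 = ((4/(-5 - 4))/2 - 8*(-17))/31 - 153/62 = ((4/(-9))/2 + 136)*(1/31) - 153*1/62 = ((4*(-⅑))/2 + 136)*(1/31) - 153/62 = ((½)*(-4/9) + 136)*(1/31) - 153/62 = (-2/9 + 136)*(1/31) - 153/62 = (1222/9)*(1/31) - 153/62 = 1222/279 - 153/62 = 1067/558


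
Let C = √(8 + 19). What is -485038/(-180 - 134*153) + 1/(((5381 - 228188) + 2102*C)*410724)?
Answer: 60900882323777356489/2596811070928363524 - 1051*√3/3390092781890814 ≈ 23.452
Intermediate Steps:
C = 3*√3 (C = √27 = 3*√3 ≈ 5.1962)
-485038/(-180 - 134*153) + 1/(((5381 - 228188) + 2102*C)*410724) = -485038/(-180 - 134*153) + 1/(((5381 - 228188) + 2102*(3*√3))*410724) = -485038/(-180 - 20502) + (1/410724)/(-222807 + 6306*√3) = -485038/(-20682) + 1/(410724*(-222807 + 6306*√3)) = -485038*(-1/20682) + 1/(410724*(-222807 + 6306*√3)) = 242519/10341 + 1/(410724*(-222807 + 6306*√3))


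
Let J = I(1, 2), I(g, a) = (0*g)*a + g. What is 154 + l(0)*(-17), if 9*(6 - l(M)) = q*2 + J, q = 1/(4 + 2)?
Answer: 1472/27 ≈ 54.518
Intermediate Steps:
I(g, a) = g (I(g, a) = 0*a + g = 0 + g = g)
J = 1
q = 1/6 ≈ 0.16667
l(M) = 158/27 (l(M) = 6 - ((1/6)*2 + 1)/9 = 6 - (1/3 + 1)/9 = 6 - 1/9*4/3 = 6 - 4/27 = 158/27)
154 + l(0)*(-17) = 154 + (158/27)*(-17) = 154 - 2686/27 = 1472/27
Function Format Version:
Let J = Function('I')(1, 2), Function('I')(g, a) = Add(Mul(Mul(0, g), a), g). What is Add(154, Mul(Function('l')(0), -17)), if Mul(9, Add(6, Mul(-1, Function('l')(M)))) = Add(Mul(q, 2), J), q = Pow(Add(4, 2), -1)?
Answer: Rational(1472, 27) ≈ 54.518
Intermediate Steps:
Function('I')(g, a) = g (Function('I')(g, a) = Add(Mul(0, a), g) = Add(0, g) = g)
J = 1
q = Rational(1, 6) (q = Pow(6, -1) = Rational(1, 6) ≈ 0.16667)
Function('l')(M) = Rational(158, 27) (Function('l')(M) = Add(6, Mul(Rational(-1, 9), Add(Mul(Rational(1, 6), 2), 1))) = Add(6, Mul(Rational(-1, 9), Add(Rational(1, 3), 1))) = Add(6, Mul(Rational(-1, 9), Rational(4, 3))) = Add(6, Rational(-4, 27)) = Rational(158, 27))
Add(154, Mul(Function('l')(0), -17)) = Add(154, Mul(Rational(158, 27), -17)) = Add(154, Rational(-2686, 27)) = Rational(1472, 27)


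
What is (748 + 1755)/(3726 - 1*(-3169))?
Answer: 2503/6895 ≈ 0.36302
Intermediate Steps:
(748 + 1755)/(3726 - 1*(-3169)) = 2503/(3726 + 3169) = 2503/6895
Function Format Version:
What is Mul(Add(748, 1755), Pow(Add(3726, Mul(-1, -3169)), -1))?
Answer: Rational(2503, 6895) ≈ 0.36302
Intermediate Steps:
Mul(Add(748, 1755), Pow(Add(3726, Mul(-1, -3169)), -1)) = Mul(2503, Pow(Add(3726, 3169), -1)) = Mul(2503, Pow(6895, -1)) = Mul(2503, Rational(1, 6895)) = Rational(2503, 6895)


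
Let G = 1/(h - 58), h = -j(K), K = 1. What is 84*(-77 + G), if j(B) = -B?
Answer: -122920/19 ≈ -6469.5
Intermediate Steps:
h = 1 (h = -(-1) = -1*(-1) = 1)
G = -1/57 (G = 1/(1 - 58) = 1/(-57) = -1/57 ≈ -0.017544)
84*(-77 + G) = 84*(-77 - 1/57) = 84*(-4390/57) = -122920/19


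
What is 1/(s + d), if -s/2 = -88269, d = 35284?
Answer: 1/211822 ≈ 4.7209e-6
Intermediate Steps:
s = 176538 (s = -2*(-88269) = 176538)
1/(s + d) = 1/(176538 + 35284) = 1/211822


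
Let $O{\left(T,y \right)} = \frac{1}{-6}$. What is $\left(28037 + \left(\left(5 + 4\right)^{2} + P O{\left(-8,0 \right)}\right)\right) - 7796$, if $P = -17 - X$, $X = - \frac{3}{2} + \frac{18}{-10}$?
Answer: $\frac{1219457}{60} \approx 20324.0$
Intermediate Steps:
$X = - \frac{33}{10}$ ($X = \left(-3\right) \frac{1}{2} + 18 \left(- \frac{1}{10}\right) = - \frac{3}{2} - \frac{9}{5} = - \frac{33}{10} \approx -3.3$)
$O{\left(T,y \right)} = - \frac{1}{6}$
$P = - \frac{137}{10}$ ($P = -17 - - \frac{33}{10} = -17 + \frac{33}{10} = - \frac{137}{10} \approx -13.7$)
$\left(28037 + \left(\left(5 + 4\right)^{2} + P O{\left(-8,0 \right)}\right)\right) - 7796 = \left(28037 - \left(- \frac{137}{60} - \left(5 + 4\right)^{2}\right)\right) - 7796 = \left(28037 + \left(9^{2} + \frac{137}{60}\right)\right) - 7796 = \left(28037 + \left(81 + \frac{137}{60}\right)\right) - 7796 = \left(28037 + \frac{4997}{60}\right) - 7796 = \frac{1687217}{60} - 7796 = \frac{1219457}{60}$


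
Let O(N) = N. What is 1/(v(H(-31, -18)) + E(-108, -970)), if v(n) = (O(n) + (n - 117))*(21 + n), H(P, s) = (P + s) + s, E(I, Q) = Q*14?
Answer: -1/2034 ≈ -0.00049164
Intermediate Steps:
E(I, Q) = 14*Q
H(P, s) = P + 2*s
v(n) = (-117 + 2*n)*(21 + n) (v(n) = (n + (n - 117))*(21 + n) = (n + (-117 + n))*(21 + n) = (-117 + 2*n)*(21 + n))
1/(v(H(-31, -18)) + E(-108, -970)) = 1/((-2457 - 75*(-31 + 2*(-18)) + 2*(-31 + 2*(-18))²) + 14*(-970)) = 1/((-2457 - 75*(-31 - 36) + 2*(-31 - 36)²) - 13580) = 1/((-2457 - 75*(-67) + 2*(-67)²) - 13580) = 1/((-2457 + 5025 + 2*4489) - 13580) = 1/((-2457 + 5025 + 8978) - 13580) = 1/(11546 - 13580) = 1/(-2034) = -1/2034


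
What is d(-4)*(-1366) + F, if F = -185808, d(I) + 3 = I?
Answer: -176246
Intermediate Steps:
d(I) = -3 + I
d(-4)*(-1366) + F = (-3 - 4)*(-1366) - 185808 = -7*(-1366) - 185808 = 9562 - 185808 = -176246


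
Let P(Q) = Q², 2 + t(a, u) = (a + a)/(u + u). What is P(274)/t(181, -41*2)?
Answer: -6156232/345 ≈ -17844.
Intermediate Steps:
t(a, u) = -2 + a/u (t(a, u) = -2 + (a + a)/(u + u) = -2 + (2*a)/((2*u)) = -2 + (2*a)*(1/(2*u)) = -2 + a/u)
P(274)/t(181, -41*2) = 274²/(-2 + 181/((-41*2))) = 75076/(-2 + 181/(-82)) = 75076/(-2 + 181*(-1/82)) = 75076/(-2 - 181/82) = 75076/(-345/82) = 75076*(-82/345) = -6156232/345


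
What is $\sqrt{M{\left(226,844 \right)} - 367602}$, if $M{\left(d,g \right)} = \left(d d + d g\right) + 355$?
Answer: $i \sqrt{125427} \approx 354.16 i$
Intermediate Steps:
$M{\left(d,g \right)} = 355 + d^{2} + d g$ ($M{\left(d,g \right)} = \left(d^{2} + d g\right) + 355 = 355 + d^{2} + d g$)
$\sqrt{M{\left(226,844 \right)} - 367602} = \sqrt{\left(355 + 226^{2} + 226 \cdot 844\right) - 367602} = \sqrt{\left(355 + 51076 + 190744\right) - 367602} = \sqrt{242175 - 367602} = \sqrt{-125427} = i \sqrt{125427}$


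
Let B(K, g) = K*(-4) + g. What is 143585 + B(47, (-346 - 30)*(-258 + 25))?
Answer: 231005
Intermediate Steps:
B(K, g) = g - 4*K (B(K, g) = -4*K + g = g - 4*K)
143585 + B(47, (-346 - 30)*(-258 + 25)) = 143585 + ((-346 - 30)*(-258 + 25) - 4*47) = 143585 + (-376*(-233) - 188) = 143585 + (87608 - 188) = 143585 + 87420 = 231005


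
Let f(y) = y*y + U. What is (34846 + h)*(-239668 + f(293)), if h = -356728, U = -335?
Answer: 49619397828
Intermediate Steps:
f(y) = -335 + y² (f(y) = y*y - 335 = y² - 335 = -335 + y²)
(34846 + h)*(-239668 + f(293)) = (34846 - 356728)*(-239668 + (-335 + 293²)) = -321882*(-239668 + (-335 + 85849)) = -321882*(-239668 + 85514) = -321882*(-154154) = 49619397828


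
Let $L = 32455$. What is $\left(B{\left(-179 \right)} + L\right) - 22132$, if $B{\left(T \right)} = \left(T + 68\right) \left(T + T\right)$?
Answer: $50061$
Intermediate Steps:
$B{\left(T \right)} = 2 T \left(68 + T\right)$ ($B{\left(T \right)} = \left(68 + T\right) 2 T = 2 T \left(68 + T\right)$)
$\left(B{\left(-179 \right)} + L\right) - 22132 = \left(2 \left(-179\right) \left(68 - 179\right) + 32455\right) - 22132 = \left(2 \left(-179\right) \left(-111\right) + 32455\right) - 22132 = \left(39738 + 32455\right) - 22132 = 72193 - 22132 = 50061$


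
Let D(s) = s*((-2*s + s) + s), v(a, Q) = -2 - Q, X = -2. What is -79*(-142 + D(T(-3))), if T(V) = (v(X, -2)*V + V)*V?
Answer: 11218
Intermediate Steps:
T(V) = V² (T(V) = ((-2 - 1*(-2))*V + V)*V = ((-2 + 2)*V + V)*V = (0*V + V)*V = (0 + V)*V = V*V = V²)
D(s) = 0 (D(s) = s*(-s + s) = s*0 = 0)
-79*(-142 + D(T(-3))) = -79*(-142 + 0) = -79*(-142) = 11218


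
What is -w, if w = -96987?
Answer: 96987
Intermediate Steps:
-w = -1*(-96987) = 96987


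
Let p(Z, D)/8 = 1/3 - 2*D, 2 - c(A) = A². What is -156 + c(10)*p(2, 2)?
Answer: 8156/3 ≈ 2718.7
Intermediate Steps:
c(A) = 2 - A²
p(Z, D) = 8/3 - 16*D (p(Z, D) = 8*(1/3 - 2*D) = 8*(⅓ - 2*D) = 8/3 - 16*D)
-156 + c(10)*p(2, 2) = -156 + (2 - 1*10²)*(8/3 - 16*2) = -156 + (2 - 1*100)*(8/3 - 32) = -156 + (2 - 100)*(-88/3) = -156 - 98*(-88/3) = -156 + 8624/3 = 8156/3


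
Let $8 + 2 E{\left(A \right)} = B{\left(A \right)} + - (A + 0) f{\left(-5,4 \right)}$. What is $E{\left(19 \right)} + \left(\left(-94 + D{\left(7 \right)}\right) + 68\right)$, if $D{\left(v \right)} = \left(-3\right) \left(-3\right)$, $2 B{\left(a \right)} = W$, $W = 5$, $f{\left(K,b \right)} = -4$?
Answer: $\frac{73}{4} \approx 18.25$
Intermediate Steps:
$B{\left(a \right)} = \frac{5}{2}$ ($B{\left(a \right)} = \frac{1}{2} \cdot 5 = \frac{5}{2}$)
$D{\left(v \right)} = 9$
$E{\left(A \right)} = - \frac{11}{4} + 2 A$ ($E{\left(A \right)} = -4 + \frac{\frac{5}{2} + - (A + 0) \left(-4\right)}{2} = -4 + \frac{\frac{5}{2} + - A \left(-4\right)}{2} = -4 + \frac{\frac{5}{2} + 4 A}{2} = -4 + \left(\frac{5}{4} + 2 A\right) = - \frac{11}{4} + 2 A$)
$E{\left(19 \right)} + \left(\left(-94 + D{\left(7 \right)}\right) + 68\right) = \left(- \frac{11}{4} + 2 \cdot 19\right) + \left(\left(-94 + 9\right) + 68\right) = \left(- \frac{11}{4} + 38\right) + \left(-85 + 68\right) = \frac{141}{4} - 17 = \frac{73}{4}$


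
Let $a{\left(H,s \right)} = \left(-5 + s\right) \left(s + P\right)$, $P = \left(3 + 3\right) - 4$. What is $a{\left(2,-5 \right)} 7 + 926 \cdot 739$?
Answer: $684524$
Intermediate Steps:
$P = 2$ ($P = 6 - 4 = 2$)
$a{\left(H,s \right)} = \left(-5 + s\right) \left(2 + s\right)$ ($a{\left(H,s \right)} = \left(-5 + s\right) \left(s + 2\right) = \left(-5 + s\right) \left(2 + s\right)$)
$a{\left(2,-5 \right)} 7 + 926 \cdot 739 = \left(-10 + \left(-5\right)^{2} - -15\right) 7 + 926 \cdot 739 = \left(-10 + 25 + 15\right) 7 + 684314 = 30 \cdot 7 + 684314 = 210 + 684314 = 684524$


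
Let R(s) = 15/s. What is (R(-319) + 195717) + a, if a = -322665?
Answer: -40496427/319 ≈ -1.2695e+5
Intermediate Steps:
(R(-319) + 195717) + a = (15/(-319) + 195717) - 322665 = (15*(-1/319) + 195717) - 322665 = (-15/319 + 195717) - 322665 = 62433708/319 - 322665 = -40496427/319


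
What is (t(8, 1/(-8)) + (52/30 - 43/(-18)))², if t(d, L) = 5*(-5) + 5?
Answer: 2042041/8100 ≈ 252.10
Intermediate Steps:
t(d, L) = -20 (t(d, L) = -25 + 5 = -20)
(t(8, 1/(-8)) + (52/30 - 43/(-18)))² = (-20 + (52/30 - 43/(-18)))² = (-20 + (52*(1/30) - 43*(-1/18)))² = (-20 + (26/15 + 43/18))² = (-20 + 371/90)² = (-1429/90)² = 2042041/8100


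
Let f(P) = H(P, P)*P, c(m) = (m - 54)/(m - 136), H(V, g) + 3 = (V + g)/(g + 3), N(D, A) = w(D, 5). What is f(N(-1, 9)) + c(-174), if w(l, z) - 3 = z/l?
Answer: 2284/155 ≈ 14.735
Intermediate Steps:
w(l, z) = 3 + z/l
N(D, A) = 3 + 5/D
H(V, g) = -3 + (V + g)/(3 + g) (H(V, g) = -3 + (V + g)/(g + 3) = -3 + (V + g)/(3 + g))
c(m) = (-54 + m)/(-136 + m)
f(P) = P*(-9 - P)/(3 + P) (f(P) = ((-9 + P - 2*P)/(3 + P))*P = ((-9 - P)/(3 + P))*P = P*(-9 - P)/(3 + P))
f(N(-1, 9)) + c(-174) = -(3 + 5/(-1))*(9 + (3 + 5/(-1)))/(3 + (3 + 5/(-1))) + (-54 - 174)/(-136 - 174) = -(3 + 5*(-1))*(9 + (3 + 5*(-1)))/(3 + (3 + 5*(-1))) - 228/(-310) = -(3 - 5)*(9 + (3 - 5))/(3 + (3 - 5)) - 1/310*(-228) = -1*(-2)*(9 - 2)/(3 - 2) + 114/155 = -1*(-2)*7/1 + 114/155 = -1*(-2)*1*7 + 114/155 = 14 + 114/155 = 2284/155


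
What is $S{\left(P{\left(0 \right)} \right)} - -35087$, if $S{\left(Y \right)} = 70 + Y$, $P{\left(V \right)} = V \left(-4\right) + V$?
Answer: $35157$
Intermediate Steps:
$P{\left(V \right)} = - 3 V$ ($P{\left(V \right)} = - 4 V + V = - 3 V$)
$S{\left(P{\left(0 \right)} \right)} - -35087 = \left(70 - 0\right) - -35087 = \left(70 + 0\right) + 35087 = 70 + 35087 = 35157$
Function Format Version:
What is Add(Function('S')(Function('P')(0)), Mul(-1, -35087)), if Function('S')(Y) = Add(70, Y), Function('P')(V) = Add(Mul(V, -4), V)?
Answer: 35157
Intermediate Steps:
Function('P')(V) = Mul(-3, V) (Function('P')(V) = Add(Mul(-4, V), V) = Mul(-3, V))
Add(Function('S')(Function('P')(0)), Mul(-1, -35087)) = Add(Add(70, Mul(-3, 0)), Mul(-1, -35087)) = Add(Add(70, 0), 35087) = Add(70, 35087) = 35157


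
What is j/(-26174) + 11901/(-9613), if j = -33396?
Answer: 207369/5469797 ≈ 0.037912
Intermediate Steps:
j/(-26174) + 11901/(-9613) = -33396/(-26174) + 11901/(-9613) = -33396*(-1/26174) + 11901*(-1/9613) = 726/569 - 11901/9613 = 207369/5469797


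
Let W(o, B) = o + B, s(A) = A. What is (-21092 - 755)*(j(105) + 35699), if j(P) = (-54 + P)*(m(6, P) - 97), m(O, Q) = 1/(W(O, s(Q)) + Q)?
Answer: -48372775367/72 ≈ -6.7184e+8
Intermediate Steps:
W(o, B) = B + o
m(O, Q) = 1/(O + 2*Q) (m(O, Q) = 1/((Q + O) + Q) = 1/((O + Q) + Q) = 1/(O + 2*Q))
j(P) = (-97 + 1/(6 + 2*P))*(-54 + P) (j(P) = (-54 + P)*(1/(6 + 2*P) - 97) = (-54 + P)*(-97 + 1/(6 + 2*P)) = (-97 + 1/(6 + 2*P))*(-54 + P))
(-21092 - 755)*(j(105) + 35699) = (-21092 - 755)*((31374 - 194*105² + 9895*105)/(2*(3 + 105)) + 35699) = -21847*((½)*(31374 - 194*11025 + 1038975)/108 + 35699) = -21847*((½)*(1/108)*(31374 - 2138850 + 1038975) + 35699) = -21847*((½)*(1/108)*(-1068501) + 35699) = -21847*(-356167/72 + 35699) = -21847*2214161/72 = -48372775367/72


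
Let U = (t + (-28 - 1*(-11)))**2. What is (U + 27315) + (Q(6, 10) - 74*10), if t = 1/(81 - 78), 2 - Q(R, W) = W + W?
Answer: 241513/9 ≈ 26835.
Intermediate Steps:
Q(R, W) = 2 - 2*W (Q(R, W) = 2 - (W + W) = 2 - 2*W)
t = 1/3 ≈ 0.33333
U = 2500/9 (U = (1/3 + (-28 - 1*(-11)))**2 = (1/3 + (-28 + 11))**2 = (1/3 - 17)**2 = (-50/3)**2 = 2500/9 ≈ 277.78)
(U + 27315) + (Q(6, 10) - 74*10) = (2500/9 + 27315) + ((2 - 2*10) - 74*10) = 248335/9 + ((2 - 20) - 740) = 248335/9 + (-18 - 740) = 248335/9 - 758 = 241513/9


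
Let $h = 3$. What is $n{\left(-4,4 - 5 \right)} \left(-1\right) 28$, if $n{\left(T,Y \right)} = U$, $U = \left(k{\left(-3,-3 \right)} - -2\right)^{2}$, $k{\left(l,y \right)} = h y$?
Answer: $-1372$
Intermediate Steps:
$k{\left(l,y \right)} = 3 y$
$U = 49$ ($U = \left(3 \left(-3\right) - -2\right)^{2} = \left(-9 + \left(-3 + 5\right)\right)^{2} = \left(-9 + 2\right)^{2} = \left(-7\right)^{2} = 49$)
$n{\left(T,Y \right)} = 49$
$n{\left(-4,4 - 5 \right)} \left(-1\right) 28 = 49 \left(-1\right) 28 = \left(-49\right) 28 = -1372$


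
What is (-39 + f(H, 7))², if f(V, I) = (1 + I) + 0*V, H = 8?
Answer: 961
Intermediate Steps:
f(V, I) = 1 + I (f(V, I) = (1 + I) + 0 = 1 + I)
(-39 + f(H, 7))² = (-39 + (1 + 7))² = (-39 + 8)² = (-31)² = 961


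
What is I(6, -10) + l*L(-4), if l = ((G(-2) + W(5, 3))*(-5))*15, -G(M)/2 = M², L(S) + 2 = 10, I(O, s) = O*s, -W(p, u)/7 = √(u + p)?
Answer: 4740 + 8400*√2 ≈ 16619.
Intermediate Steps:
W(p, u) = -7*√(p + u) (W(p, u) = -7*√(u + p) = -7*√(p + u))
L(S) = 8 (L(S) = -2 + 10 = 8)
G(M) = -2*M²
l = 600 + 1050*√2 (l = ((-2*(-2)² - 7*√(5 + 3))*(-5))*15 = ((-2*4 - 14*√2)*(-5))*15 = ((-8 - 14*√2)*(-5))*15 = (40 + 70*√2)*15 = 600 + 1050*√2 ≈ 2084.9)
I(6, -10) + l*L(-4) = 6*(-10) + (600 + 1050*√2)*8 = -60 + (4800 + 8400*√2) = 4740 + 8400*√2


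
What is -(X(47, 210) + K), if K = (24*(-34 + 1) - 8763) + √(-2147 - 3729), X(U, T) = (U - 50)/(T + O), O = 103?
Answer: 2990718/313 - 2*I*√1469 ≈ 9555.0 - 76.655*I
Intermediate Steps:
X(U, T) = (-50 + U)/(103 + T) (X(U, T) = (U - 50)/(T + 103) = (-50 + U)/(103 + T))
K = -9555 + 2*I*√1469 (K = (24*(-33) - 8763) + √(-5876) = (-792 - 8763) + 2*I*√1469 = -9555 + 2*I*√1469 ≈ -9555.0 + 76.655*I)
-(X(47, 210) + K) = -((-50 + 47)/(103 + 210) + (-9555 + 2*I*√1469)) = -(-3/313 + (-9555 + 2*I*√1469)) = -(-2990718/313 + 2*I*√1469) = 2990718/313 - 2*I*√1469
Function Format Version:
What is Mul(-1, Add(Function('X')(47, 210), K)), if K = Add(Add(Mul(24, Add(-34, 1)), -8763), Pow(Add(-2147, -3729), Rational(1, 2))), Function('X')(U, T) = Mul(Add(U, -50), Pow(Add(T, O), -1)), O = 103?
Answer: Add(Rational(2990718, 313), Mul(-2, I, Pow(1469, Rational(1, 2)))) ≈ Add(9555.0, Mul(-76.655, I))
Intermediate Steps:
Function('X')(U, T) = Mul(Pow(Add(103, T), -1), Add(-50, U)) (Function('X')(U, T) = Mul(Add(U, -50), Pow(Add(T, 103), -1)) = Mul(Add(-50, U), Pow(Add(103, T), -1)) = Mul(Pow(Add(103, T), -1), Add(-50, U)))
K = Add(-9555, Mul(2, I, Pow(1469, Rational(1, 2)))) (K = Add(Add(Mul(24, -33), -8763), Pow(-5876, Rational(1, 2))) = Add(Add(-792, -8763), Mul(2, I, Pow(1469, Rational(1, 2)))) = Add(-9555, Mul(2, I, Pow(1469, Rational(1, 2)))) ≈ Add(-9555.0, Mul(76.655, I)))
Mul(-1, Add(Function('X')(47, 210), K)) = Mul(-1, Add(Mul(Pow(Add(103, 210), -1), Add(-50, 47)), Add(-9555, Mul(2, I, Pow(1469, Rational(1, 2)))))) = Mul(-1, Add(Mul(Pow(313, -1), -3), Add(-9555, Mul(2, I, Pow(1469, Rational(1, 2)))))) = Mul(-1, Add(Mul(Rational(1, 313), -3), Add(-9555, Mul(2, I, Pow(1469, Rational(1, 2)))))) = Mul(-1, Add(Rational(-3, 313), Add(-9555, Mul(2, I, Pow(1469, Rational(1, 2)))))) = Mul(-1, Add(Rational(-2990718, 313), Mul(2, I, Pow(1469, Rational(1, 2))))) = Add(Rational(2990718, 313), Mul(-2, I, Pow(1469, Rational(1, 2))))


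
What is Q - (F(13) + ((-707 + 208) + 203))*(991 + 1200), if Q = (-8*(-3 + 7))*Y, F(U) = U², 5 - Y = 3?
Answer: 278193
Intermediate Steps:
Y = 2 (Y = 5 - 1*3 = 5 - 3 = 2)
Q = -64 (Q = -8*(-3 + 7)*2 = -8*4*2 = -32*2 = -64)
Q - (F(13) + ((-707 + 208) + 203))*(991 + 1200) = -64 - (13² + ((-707 + 208) + 203))*(991 + 1200) = -64 - (169 + (-499 + 203))*2191 = -64 - (169 - 296)*2191 = -64 - (-127)*2191 = -64 - 1*(-278257) = -64 + 278257 = 278193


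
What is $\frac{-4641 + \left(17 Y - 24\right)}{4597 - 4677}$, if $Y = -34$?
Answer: $\frac{5243}{80} \approx 65.537$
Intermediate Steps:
$\frac{-4641 + \left(17 Y - 24\right)}{4597 - 4677} = \frac{-4641 + \left(17 \left(-34\right) - 24\right)}{4597 - 4677} = \frac{-4641 - 602}{-80} = \left(-4641 - 602\right) \left(- \frac{1}{80}\right) = \left(-5243\right) \left(- \frac{1}{80}\right) = \frac{5243}{80}$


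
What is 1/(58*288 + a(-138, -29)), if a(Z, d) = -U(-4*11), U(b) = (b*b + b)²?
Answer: -1/3562960 ≈ -2.8067e-7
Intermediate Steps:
U(b) = (b + b²)² (U(b) = (b² + b)² = (b + b²)²)
a(Z, d) = -3579664 (a(Z, d) = -(-4*11)²*(1 - 4*11)² = -(-44)²*(1 - 44)² = -1936*(-43)² = -1936*1849 = -1*3579664 = -3579664)
1/(58*288 + a(-138, -29)) = 1/(58*288 - 3579664) = 1/(16704 - 3579664) = 1/(-3562960) = -1/3562960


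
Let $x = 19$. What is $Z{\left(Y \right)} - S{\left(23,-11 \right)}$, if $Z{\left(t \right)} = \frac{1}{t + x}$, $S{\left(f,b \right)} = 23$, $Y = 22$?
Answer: $- \frac{942}{41} \approx -22.976$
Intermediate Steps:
$Z{\left(t \right)} = \frac{1}{19 + t}$ ($Z{\left(t \right)} = \frac{1}{t + 19} = \frac{1}{19 + t}$)
$Z{\left(Y \right)} - S{\left(23,-11 \right)} = \frac{1}{19 + 22} - 23 = \frac{1}{41} - 23 = - \frac{942}{41}$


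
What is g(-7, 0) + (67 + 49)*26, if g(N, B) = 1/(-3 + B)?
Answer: 9047/3 ≈ 3015.7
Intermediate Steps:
g(-7, 0) + (67 + 49)*26 = 1/(-3 + 0) + (67 + 49)*26 = 1/(-3) + 116*26 = -1/3 + 3016 = 9047/3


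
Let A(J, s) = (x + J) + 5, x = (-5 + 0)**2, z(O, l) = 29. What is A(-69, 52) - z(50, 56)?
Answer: -68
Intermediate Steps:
x = 25 (x = (-5)**2 = 25)
A(J, s) = 30 + J (A(J, s) = (25 + J) + 5 = 30 + J)
A(-69, 52) - z(50, 56) = (30 - 69) - 1*29 = -39 - 29 = -68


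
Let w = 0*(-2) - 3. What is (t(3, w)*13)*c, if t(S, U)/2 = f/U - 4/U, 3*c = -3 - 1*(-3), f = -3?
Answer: 0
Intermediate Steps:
w = -3 (w = 0 - 3 = -3)
c = 0 (c = (-3 - 1*(-3))/3 = (-3 + 3)/3 = (⅓)*0 = 0)
t(S, U) = -14/U (t(S, U) = 2*(-3/U - 4/U) = 2*(-7/U) = -14/U)
(t(3, w)*13)*c = (-14/(-3)*13)*0 = (-14*(-⅓)*13)*0 = ((14/3)*13)*0 = (182/3)*0 = 0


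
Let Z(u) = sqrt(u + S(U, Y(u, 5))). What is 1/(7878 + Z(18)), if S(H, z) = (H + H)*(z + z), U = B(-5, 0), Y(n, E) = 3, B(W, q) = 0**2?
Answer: 1313/10343811 - sqrt(2)/20687622 ≈ 0.00012687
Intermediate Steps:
B(W, q) = 0
U = 0
S(H, z) = 4*H*z (S(H, z) = (2*H)*(2*z) = 4*H*z)
Z(u) = sqrt(u) (Z(u) = sqrt(u + 4*0*3) = sqrt(u + 0) = sqrt(u))
1/(7878 + Z(18)) = 1/(7878 + sqrt(18)) = 1/(7878 + 3*sqrt(2))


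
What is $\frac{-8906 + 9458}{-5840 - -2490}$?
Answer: $- \frac{276}{1675} \approx -0.16478$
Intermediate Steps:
$\frac{-8906 + 9458}{-5840 - -2490} = \frac{552}{-5840 + 2490} = \frac{552}{-3350} = 552 \left(- \frac{1}{3350}\right) = - \frac{276}{1675}$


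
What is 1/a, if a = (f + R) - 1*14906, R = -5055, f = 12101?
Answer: -1/7860 ≈ -0.00012723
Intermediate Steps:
a = -7860 (a = (12101 - 5055) - 1*14906 = 7046 - 14906 = -7860)
1/a = 1/(-7860) = -1/7860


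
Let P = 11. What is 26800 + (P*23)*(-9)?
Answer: 24523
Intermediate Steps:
26800 + (P*23)*(-9) = 26800 + (11*23)*(-9) = 26800 + 253*(-9) = 26800 - 2277 = 24523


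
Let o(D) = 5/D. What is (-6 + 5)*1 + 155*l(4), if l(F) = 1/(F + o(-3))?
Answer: 458/7 ≈ 65.429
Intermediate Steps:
l(F) = 1/(-5/3 + F) (l(F) = 1/(F + 5/(-3)) = 1/(F + 5*(-⅓)) = 1/(F - 5/3) = 1/(-5/3 + F))
(-6 + 5)*1 + 155*l(4) = (-6 + 5)*1 + 155*(3/(-5 + 3*4)) = -1*1 + 155*(3/(-5 + 12)) = -1 + 155*(3/7) = -1 + 465/7 = 458/7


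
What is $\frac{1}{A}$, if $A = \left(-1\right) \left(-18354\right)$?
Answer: $\frac{1}{18354} \approx 5.4484 \cdot 10^{-5}$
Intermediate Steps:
$A = 18354$
$\frac{1}{A} = \frac{1}{18354}$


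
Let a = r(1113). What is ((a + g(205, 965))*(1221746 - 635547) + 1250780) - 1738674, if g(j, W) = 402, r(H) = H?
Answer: 887603591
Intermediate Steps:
a = 1113
((a + g(205, 965))*(1221746 - 635547) + 1250780) - 1738674 = ((1113 + 402)*(1221746 - 635547) + 1250780) - 1738674 = (1515*586199 + 1250780) - 1738674 = (888091485 + 1250780) - 1738674 = 889342265 - 1738674 = 887603591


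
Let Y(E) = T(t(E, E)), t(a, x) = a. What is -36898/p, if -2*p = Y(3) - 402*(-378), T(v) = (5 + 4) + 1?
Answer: 36898/75983 ≈ 0.48561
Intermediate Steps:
T(v) = 10 (T(v) = 9 + 1 = 10)
Y(E) = 10
p = -75983 (p = -(10 - 402*(-378))/2 = -(10 + 151956)/2 = -½*151966 = -75983)
-36898/p = -36898/(-75983) = -36898*(-1/75983) = 36898/75983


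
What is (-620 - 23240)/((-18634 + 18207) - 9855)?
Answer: 11930/5141 ≈ 2.3206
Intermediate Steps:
(-620 - 23240)/((-18634 + 18207) - 9855) = -23860/(-427 - 9855) = -23860/(-10282) = -23860*(-1/10282) = 11930/5141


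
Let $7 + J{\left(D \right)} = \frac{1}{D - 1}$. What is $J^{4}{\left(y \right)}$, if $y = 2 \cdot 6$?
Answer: $\frac{33362176}{14641} \approx 2278.7$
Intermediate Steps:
$y = 12$
$J{\left(D \right)} = -7 + \frac{1}{-1 + D}$ ($J{\left(D \right)} = -7 + \frac{1}{D - 1} = -7 + \frac{1}{-1 + D}$)
$J^{4}{\left(y \right)} = \left(\frac{8 - 84}{-1 + 12}\right)^{4} = \left(\frac{8 - 84}{11}\right)^{4} = \left(\frac{1}{11} \left(-76\right)\right)^{4} = \left(- \frac{76}{11}\right)^{4} = \frac{33362176}{14641}$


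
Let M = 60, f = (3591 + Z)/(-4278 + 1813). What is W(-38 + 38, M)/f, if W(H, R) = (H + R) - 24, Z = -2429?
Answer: -44370/581 ≈ -76.368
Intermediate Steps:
f = -1162/2465 (f = (3591 - 2429)/(-4278 + 1813) = 1162/(-2465) = 1162*(-1/2465) = -1162/2465 ≈ -0.47140)
W(H, R) = -24 + H + R
W(-38 + 38, M)/f = (-24 + (-38 + 38) + 60)/(-1162/2465) = (-24 + 0 + 60)*(-2465/1162) = 36*(-2465/1162) = -44370/581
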